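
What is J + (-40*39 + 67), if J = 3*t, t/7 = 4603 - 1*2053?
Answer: 52057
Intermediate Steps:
t = 17850 (t = 7*(4603 - 1*2053) = 7*(4603 - 2053) = 7*2550 = 17850)
J = 53550 (J = 3*17850 = 53550)
J + (-40*39 + 67) = 53550 + (-40*39 + 67) = 53550 + (-1560 + 67) = 53550 - 1493 = 52057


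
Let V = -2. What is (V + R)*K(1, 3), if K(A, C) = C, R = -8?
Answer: -30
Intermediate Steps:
(V + R)*K(1, 3) = (-2 - 8)*3 = -10*3 = -30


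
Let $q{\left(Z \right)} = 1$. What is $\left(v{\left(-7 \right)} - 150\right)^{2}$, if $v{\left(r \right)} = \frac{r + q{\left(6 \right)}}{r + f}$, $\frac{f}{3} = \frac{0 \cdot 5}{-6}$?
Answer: $\frac{1089936}{49} \approx 22244.0$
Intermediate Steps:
$f = 0$ ($f = 3 \frac{0 \cdot 5}{-6} = 3 \cdot 0 \left(- \frac{1}{6}\right) = 3 \cdot 0 = 0$)
$v{\left(r \right)} = \frac{1 + r}{r}$ ($v{\left(r \right)} = \frac{r + 1}{r + 0} = \frac{1 + r}{r}$)
$\left(v{\left(-7 \right)} - 150\right)^{2} = \left(\frac{1 - 7}{-7} - 150\right)^{2} = \left(\left(- \frac{1}{7}\right) \left(-6\right) - 150\right)^{2} = \left(\frac{6}{7} - 150\right)^{2} = \left(- \frac{1044}{7}\right)^{2} = \frac{1089936}{49}$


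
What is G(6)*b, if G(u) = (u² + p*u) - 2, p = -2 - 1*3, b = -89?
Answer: -356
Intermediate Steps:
p = -5 (p = -2 - 3 = -5)
G(u) = -2 + u² - 5*u (G(u) = (u² - 5*u) - 2 = -2 + u² - 5*u)
G(6)*b = (-2 + 6² - 5*6)*(-89) = (-2 + 36 - 30)*(-89) = 4*(-89) = -356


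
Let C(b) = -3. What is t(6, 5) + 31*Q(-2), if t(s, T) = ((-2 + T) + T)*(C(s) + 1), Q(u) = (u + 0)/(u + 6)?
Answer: -63/2 ≈ -31.500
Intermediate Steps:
Q(u) = u/(6 + u)
t(s, T) = 4 - 4*T (t(s, T) = ((-2 + T) + T)*(-3 + 1) = (-2 + 2*T)*(-2) = 4 - 4*T)
t(6, 5) + 31*Q(-2) = (4 - 4*5) + 31*(-2/(6 - 2)) = (4 - 20) + 31*(-2/4) = -16 + 31*(-2*1/4) = -16 + 31*(-1/2) = -16 - 31/2 = -63/2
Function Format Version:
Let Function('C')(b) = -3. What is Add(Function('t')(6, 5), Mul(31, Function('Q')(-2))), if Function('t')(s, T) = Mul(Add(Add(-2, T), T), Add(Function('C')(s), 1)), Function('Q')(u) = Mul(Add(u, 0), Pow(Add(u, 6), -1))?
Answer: Rational(-63, 2) ≈ -31.500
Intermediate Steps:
Function('Q')(u) = Mul(u, Pow(Add(6, u), -1))
Function('t')(s, T) = Add(4, Mul(-4, T)) (Function('t')(s, T) = Mul(Add(Add(-2, T), T), Add(-3, 1)) = Mul(Add(-2, Mul(2, T)), -2) = Add(4, Mul(-4, T)))
Add(Function('t')(6, 5), Mul(31, Function('Q')(-2))) = Add(Add(4, Mul(-4, 5)), Mul(31, Mul(-2, Pow(Add(6, -2), -1)))) = Add(Add(4, -20), Mul(31, Mul(-2, Pow(4, -1)))) = Add(-16, Mul(31, Mul(-2, Rational(1, 4)))) = Add(-16, Mul(31, Rational(-1, 2))) = Add(-16, Rational(-31, 2)) = Rational(-63, 2)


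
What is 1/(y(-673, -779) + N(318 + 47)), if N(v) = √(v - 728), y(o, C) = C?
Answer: -779/607204 - 11*I*√3/607204 ≈ -0.0012829 - 3.1378e-5*I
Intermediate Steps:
N(v) = √(-728 + v)
1/(y(-673, -779) + N(318 + 47)) = 1/(-779 + √(-728 + (318 + 47))) = 1/(-779 + √(-728 + 365)) = 1/(-779 + √(-363)) = 1/(-779 + 11*I*√3)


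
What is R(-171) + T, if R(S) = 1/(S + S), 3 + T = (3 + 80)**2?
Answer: 2355011/342 ≈ 6886.0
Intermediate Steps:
T = 6886 (T = -3 + (3 + 80)**2 = -3 + 83**2 = -3 + 6889 = 6886)
R(S) = 1/(2*S)
R(-171) + T = (1/2)/(-171) + 6886 = (1/2)*(-1/171) + 6886 = -1/342 + 6886 = 2355011/342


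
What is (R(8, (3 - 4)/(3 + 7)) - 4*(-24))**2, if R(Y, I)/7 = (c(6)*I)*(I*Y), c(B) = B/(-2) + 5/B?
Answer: 50537881/5625 ≈ 8984.5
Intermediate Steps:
c(B) = 5/B - B/2 (c(B) = B*(-1/2) + 5/B = -B/2 + 5/B = 5/B - B/2)
R(Y, I) = -91*Y*I**2/6 (R(Y, I) = 7*(((5/6 - 1/2*6)*I)*(I*Y)) = 7*(((5*(1/6) - 3)*I)*(I*Y)) = 7*(((5/6 - 3)*I)*(I*Y)) = 7*((-13*I/6)*(I*Y)) = 7*(-13*Y*I**2/6) = -91*Y*I**2/6)
(R(8, (3 - 4)/(3 + 7)) - 4*(-24))**2 = (-91/6*8*((3 - 4)/(3 + 7))**2 - 4*(-24))**2 = (-91/6*8*(-1/10)**2 + 96)**2 = (-91/6*8*1/100 + 96)**2 = (-91/75 + 96)**2 = (7109/75)**2 = 50537881/5625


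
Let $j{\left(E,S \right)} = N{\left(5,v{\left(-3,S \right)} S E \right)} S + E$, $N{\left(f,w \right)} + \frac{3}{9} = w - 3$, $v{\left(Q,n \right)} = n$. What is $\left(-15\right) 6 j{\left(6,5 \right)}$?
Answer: $-66540$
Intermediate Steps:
$N{\left(f,w \right)} = - \frac{10}{3} + w$ ($N{\left(f,w \right)} = - \frac{1}{3} + \left(w - 3\right) = - \frac{1}{3} + \left(-3 + w\right) = - \frac{10}{3} + w$)
$j{\left(E,S \right)} = E + S \left(- \frac{10}{3} + E S^{2}\right)$ ($j{\left(E,S \right)} = \left(- \frac{10}{3} + S S E\right) S + E = \left(- \frac{10}{3} + S^{2} E\right) S + E = \left(- \frac{10}{3} + E S^{2}\right) S + E = S \left(- \frac{10}{3} + E S^{2}\right) + E = E + S \left(- \frac{10}{3} + E S^{2}\right)$)
$\left(-15\right) 6 j{\left(6,5 \right)} = \left(-15\right) 6 \left(6 - \frac{50}{3} + 6 \cdot 5^{3}\right) = - 90 \left(6 - \frac{50}{3} + 6 \cdot 125\right) = - 90 \left(6 - \frac{50}{3} + 750\right) = \left(-90\right) \frac{2218}{3} = -66540$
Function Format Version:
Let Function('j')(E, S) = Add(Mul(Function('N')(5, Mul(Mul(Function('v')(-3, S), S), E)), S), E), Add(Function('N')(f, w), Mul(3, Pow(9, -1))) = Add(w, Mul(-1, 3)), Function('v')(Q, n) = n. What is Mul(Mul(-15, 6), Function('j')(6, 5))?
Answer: -66540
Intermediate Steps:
Function('N')(f, w) = Add(Rational(-10, 3), w) (Function('N')(f, w) = Add(Rational(-1, 3), Add(w, Mul(-1, 3))) = Add(Rational(-1, 3), Add(w, -3)) = Add(Rational(-1, 3), Add(-3, w)) = Add(Rational(-10, 3), w))
Function('j')(E, S) = Add(E, Mul(S, Add(Rational(-10, 3), Mul(E, Pow(S, 2))))) (Function('j')(E, S) = Add(Mul(Add(Rational(-10, 3), Mul(Mul(S, S), E)), S), E) = Add(Mul(Add(Rational(-10, 3), Mul(Pow(S, 2), E)), S), E) = Add(Mul(Add(Rational(-10, 3), Mul(E, Pow(S, 2))), S), E) = Add(Mul(S, Add(Rational(-10, 3), Mul(E, Pow(S, 2)))), E) = Add(E, Mul(S, Add(Rational(-10, 3), Mul(E, Pow(S, 2))))))
Mul(Mul(-15, 6), Function('j')(6, 5)) = Mul(Mul(-15, 6), Add(6, Mul(Rational(-10, 3), 5), Mul(6, Pow(5, 3)))) = Mul(-90, Add(6, Rational(-50, 3), Mul(6, 125))) = Mul(-90, Add(6, Rational(-50, 3), 750)) = Mul(-90, Rational(2218, 3)) = -66540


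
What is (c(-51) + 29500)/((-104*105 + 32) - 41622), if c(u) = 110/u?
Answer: -150439/267801 ≈ -0.56176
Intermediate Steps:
(c(-51) + 29500)/((-104*105 + 32) - 41622) = (110/(-51) + 29500)/((-104*105 + 32) - 41622) = (110*(-1/51) + 29500)/((-10920 + 32) - 41622) = (-110/51 + 29500)/(-10888 - 41622) = (1504390/51)/(-52510) = (1504390/51)*(-1/52510) = -150439/267801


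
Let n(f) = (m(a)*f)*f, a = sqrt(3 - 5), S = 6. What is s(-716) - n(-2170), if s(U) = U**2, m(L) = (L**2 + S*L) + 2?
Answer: 512656 - 28253400*I*sqrt(2) ≈ 5.1266e+5 - 3.9956e+7*I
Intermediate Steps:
a = I*sqrt(2) (a = sqrt(-2) = I*sqrt(2) ≈ 1.4142*I)
m(L) = 2 + L**2 + 6*L (m(L) = (L**2 + 6*L) + 2 = 2 + L**2 + 6*L)
n(f) = 6*I*sqrt(2)*f**2 (n(f) = ((2 + (I*sqrt(2))**2 + 6*(I*sqrt(2)))*f)*f = ((2 - 2 + 6*I*sqrt(2))*f)*f = ((6*I*sqrt(2))*f)*f = (6*I*f*sqrt(2))*f = 6*I*sqrt(2)*f**2)
s(-716) - n(-2170) = (-716)**2 - 6*I*sqrt(2)*(-2170)**2 = 512656 - 6*I*sqrt(2)*4708900 = 512656 - 28253400*I*sqrt(2)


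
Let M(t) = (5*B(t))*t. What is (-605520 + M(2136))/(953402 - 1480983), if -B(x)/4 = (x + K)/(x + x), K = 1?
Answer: 626890/527581 ≈ 1.1882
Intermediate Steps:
B(x) = -2*(1 + x)/x (B(x) = -4*(x + 1)/(x + x) = -4*(1 + x)/(2*x) = -4*(1 + x)*1/(2*x) = -2*(1 + x)/x)
M(t) = t*(-10 - 10/t) (M(t) = (5*(-2 - 2/t))*t = (-10 - 10/t)*t = t*(-10 - 10/t))
(-605520 + M(2136))/(953402 - 1480983) = (-605520 + (-10 - 10*2136))/(953402 - 1480983) = (-605520 + (-10 - 21360))/(-527581) = (-605520 - 21370)*(-1/527581) = -626890*(-1/527581) = 626890/527581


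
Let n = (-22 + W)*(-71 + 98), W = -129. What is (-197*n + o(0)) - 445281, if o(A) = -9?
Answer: 357879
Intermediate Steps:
n = -4077 (n = (-22 - 129)*(-71 + 98) = -151*27 = -4077)
(-197*n + o(0)) - 445281 = (-197*(-4077) - 9) - 445281 = (803169 - 9) - 445281 = 803160 - 445281 = 357879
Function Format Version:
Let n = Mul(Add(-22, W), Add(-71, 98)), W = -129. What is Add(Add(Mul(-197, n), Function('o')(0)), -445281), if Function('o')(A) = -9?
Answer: 357879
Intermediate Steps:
n = -4077 (n = Mul(Add(-22, -129), Add(-71, 98)) = Mul(-151, 27) = -4077)
Add(Add(Mul(-197, n), Function('o')(0)), -445281) = Add(Add(Mul(-197, -4077), -9), -445281) = Add(Add(803169, -9), -445281) = Add(803160, -445281) = 357879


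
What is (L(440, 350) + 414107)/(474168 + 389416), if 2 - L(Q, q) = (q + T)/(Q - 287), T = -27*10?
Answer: 63358597/132128352 ≈ 0.47952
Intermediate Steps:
T = -270
L(Q, q) = 2 - (-270 + q)/(-287 + Q) (L(Q, q) = 2 - (q - 270)/(Q - 287) = 2 - (-270 + q)/(-287 + Q))
(L(440, 350) + 414107)/(474168 + 389416) = ((-304 - 1*350 + 2*440)/(-287 + 440) + 414107)/(474168 + 389416) = ((-304 - 350 + 880)/153 + 414107)/863584 = ((1/153)*226 + 414107)*(1/863584) = (226/153 + 414107)*(1/863584) = (63358597/153)*(1/863584) = 63358597/132128352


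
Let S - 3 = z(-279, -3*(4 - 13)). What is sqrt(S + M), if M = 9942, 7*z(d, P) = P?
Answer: 3*sqrt(54166)/7 ≈ 99.744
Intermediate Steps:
z(d, P) = P/7
S = 48/7 (S = 3 + (-3*(4 - 13))/7 = 3 + (-3*(-9))/7 = 3 + (1/7)*27 = 3 + 27/7 = 48/7 ≈ 6.8571)
sqrt(S + M) = sqrt(48/7 + 9942) = sqrt(69642/7) = 3*sqrt(54166)/7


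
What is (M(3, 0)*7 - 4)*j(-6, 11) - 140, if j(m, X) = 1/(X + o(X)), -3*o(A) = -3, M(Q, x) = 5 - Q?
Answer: -835/6 ≈ -139.17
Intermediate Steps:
o(A) = 1 (o(A) = -1/3*(-3) = 1)
j(m, X) = 1/(1 + X) (j(m, X) = 1/(X + 1) = 1/(1 + X))
(M(3, 0)*7 - 4)*j(-6, 11) - 140 = ((5 - 1*3)*7 - 4)/(1 + 11) - 140 = ((5 - 3)*7 - 4)/12 - 140 = (2*7 - 4)*(1/12) - 140 = (14 - 4)*(1/12) - 140 = 10*(1/12) - 140 = 5/6 - 140 = -835/6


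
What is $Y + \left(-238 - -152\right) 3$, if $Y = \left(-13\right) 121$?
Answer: $-1831$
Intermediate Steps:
$Y = -1573$
$Y + \left(-238 - -152\right) 3 = -1573 + \left(-238 - -152\right) 3 = -1573 + \left(-238 + 152\right) 3 = -1573 - 258 = -1831$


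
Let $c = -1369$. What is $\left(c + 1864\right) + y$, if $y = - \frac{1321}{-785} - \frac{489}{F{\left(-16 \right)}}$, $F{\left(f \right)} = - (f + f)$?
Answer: $\frac{12092807}{25120} \approx 481.4$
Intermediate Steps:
$F{\left(f \right)} = - 2 f$
$y = - \frac{341593}{25120}$ ($y = - \frac{1321}{-785} - \frac{489}{\left(-2\right) \left(-16\right)} = \left(-1321\right) \left(- \frac{1}{785}\right) - \frac{489}{32} = \frac{1321}{785} - \frac{489}{32} = - \frac{341593}{25120} \approx -13.598$)
$\left(c + 1864\right) + y = \left(-1369 + 1864\right) - \frac{341593}{25120} = 495 - \frac{341593}{25120} = \frac{12092807}{25120}$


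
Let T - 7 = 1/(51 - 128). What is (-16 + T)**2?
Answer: 481636/5929 ≈ 81.234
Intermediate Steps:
T = 538/77 (T = 7 + 1/(51 - 128) = 7 + 1/(-77) = 7 - 1/77 = 538/77 ≈ 6.9870)
(-16 + T)**2 = (-16 + 538/77)**2 = (-694/77)**2 = 481636/5929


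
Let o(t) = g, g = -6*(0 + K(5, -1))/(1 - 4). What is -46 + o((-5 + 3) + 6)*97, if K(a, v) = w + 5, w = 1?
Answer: 1118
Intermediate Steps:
K(a, v) = 6 (K(a, v) = 1 + 5 = 6)
g = 12 (g = -6*(0 + 6)/(1 - 4) = -36/(-3) = -36*(-1)/3 = -6*(-2) = 12)
o(t) = 12
-46 + o((-5 + 3) + 6)*97 = -46 + 12*97 = -46 + 1164 = 1118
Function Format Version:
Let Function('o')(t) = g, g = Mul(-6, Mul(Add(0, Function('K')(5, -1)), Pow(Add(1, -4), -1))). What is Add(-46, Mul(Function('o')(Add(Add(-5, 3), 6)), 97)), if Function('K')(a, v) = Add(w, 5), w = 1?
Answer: 1118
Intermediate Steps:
Function('K')(a, v) = 6 (Function('K')(a, v) = Add(1, 5) = 6)
g = 12 (g = Mul(-6, Mul(Add(0, 6), Pow(Add(1, -4), -1))) = Mul(-6, Mul(6, Pow(-3, -1))) = Mul(-6, Mul(6, Rational(-1, 3))) = Mul(-6, -2) = 12)
Function('o')(t) = 12
Add(-46, Mul(Function('o')(Add(Add(-5, 3), 6)), 97)) = Add(-46, Mul(12, 97)) = Add(-46, 1164) = 1118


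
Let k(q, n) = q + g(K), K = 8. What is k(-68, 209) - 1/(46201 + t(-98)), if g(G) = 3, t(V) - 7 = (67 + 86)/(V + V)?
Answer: -588680171/9056615 ≈ -65.000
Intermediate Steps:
t(V) = 7 + 153/(2*V) (t(V) = 7 + (67 + 86)/(V + V) = 7 + 153/((2*V)) = 7 + 153*(1/(2*V)) = 7 + 153/(2*V))
k(q, n) = 3 + q (k(q, n) = q + 3 = 3 + q)
k(-68, 209) - 1/(46201 + t(-98)) = (3 - 68) - 1/(46201 + (7 + (153/2)/(-98))) = -65 - 1/(46201 + (7 + (153/2)*(-1/98))) = -65 - 1/(46201 + (7 - 153/196)) = -65 - 1/(46201 + 1219/196) = -65 - 1/9056615/196 = -65 - 1*196/9056615 = -65 - 196/9056615 = -588680171/9056615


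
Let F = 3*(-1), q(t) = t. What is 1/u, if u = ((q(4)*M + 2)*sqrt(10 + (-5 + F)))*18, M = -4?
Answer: -sqrt(2)/504 ≈ -0.0028060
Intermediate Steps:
F = -3
u = -252*sqrt(2) (u = ((4*(-4) + 2)*sqrt(10 + (-5 - 3)))*18 = ((-16 + 2)*sqrt(10 - 8))*18 = -14*sqrt(2)*18 = -252*sqrt(2) ≈ -356.38)
1/u = 1/(-252*sqrt(2)) = -sqrt(2)/504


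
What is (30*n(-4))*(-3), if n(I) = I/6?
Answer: 60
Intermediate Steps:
n(I) = I/6 (n(I) = I*(⅙) = I/6)
(30*n(-4))*(-3) = (30*((⅙)*(-4)))*(-3) = (30*(-⅔))*(-3) = -20*(-3) = 60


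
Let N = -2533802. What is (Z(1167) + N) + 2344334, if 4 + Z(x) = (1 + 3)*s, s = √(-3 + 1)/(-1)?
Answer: -189472 - 4*I*√2 ≈ -1.8947e+5 - 5.6569*I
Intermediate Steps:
s = -I*√2 (s = √(-2)*(-1) = (I*√2)*(-1) = -I*√2 ≈ -1.4142*I)
Z(x) = -4 - 4*I*√2 (Z(x) = -4 + (1 + 3)*(-I*√2) = -4 + 4*(-I*√2) = -4 - 4*I*√2)
(Z(1167) + N) + 2344334 = ((-4 - 4*I*√2) - 2533802) + 2344334 = (-2533806 - 4*I*√2) + 2344334 = -189472 - 4*I*√2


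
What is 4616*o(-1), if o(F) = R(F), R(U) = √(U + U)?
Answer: 4616*I*√2 ≈ 6528.0*I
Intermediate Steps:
R(U) = √2*√U (R(U) = √(2*U) = √2*√U)
o(F) = √2*√F
4616*o(-1) = 4616*(√2*√(-1)) = 4616*(√2*I) = 4616*(I*√2) = 4616*I*√2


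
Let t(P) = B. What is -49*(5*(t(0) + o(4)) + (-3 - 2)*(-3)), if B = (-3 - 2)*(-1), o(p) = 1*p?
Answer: -2940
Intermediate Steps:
o(p) = p
B = 5 (B = -5*(-1) = 5)
t(P) = 5
-49*(5*(t(0) + o(4)) + (-3 - 2)*(-3)) = -49*(5*(5 + 4) + (-3 - 2)*(-3)) = -49*(5*9 - 5*(-3)) = -49*(45 + 15) = -49*60 = -2940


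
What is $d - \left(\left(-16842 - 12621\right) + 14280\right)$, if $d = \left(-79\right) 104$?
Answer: $6967$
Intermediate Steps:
$d = -8216$
$d - \left(\left(-16842 - 12621\right) + 14280\right) = -8216 - \left(\left(-16842 - 12621\right) + 14280\right) = -8216 - \left(-29463 + 14280\right) = -8216 - -15183 = -8216 + 15183 = 6967$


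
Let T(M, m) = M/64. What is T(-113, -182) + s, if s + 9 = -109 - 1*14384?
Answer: -928241/64 ≈ -14504.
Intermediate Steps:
s = -14502 (s = -9 + (-109 - 1*14384) = -9 + (-109 - 14384) = -9 - 14493 = -14502)
T(M, m) = M/64 (T(M, m) = M*(1/64) = M/64)
T(-113, -182) + s = (1/64)*(-113) - 14502 = -113/64 - 14502 = -928241/64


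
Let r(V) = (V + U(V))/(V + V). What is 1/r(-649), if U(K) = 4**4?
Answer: 1298/393 ≈ 3.3028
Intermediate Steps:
U(K) = 256
r(V) = (256 + V)/(2*V) (r(V) = (V + 256)/(V + V) = (256 + V)/((2*V)) = (256 + V)*(1/(2*V)) = (256 + V)/(2*V))
1/r(-649) = 1/((1/2)*(256 - 649)/(-649)) = 1/((1/2)*(-1/649)*(-393)) = 1/(393/1298) = 1298/393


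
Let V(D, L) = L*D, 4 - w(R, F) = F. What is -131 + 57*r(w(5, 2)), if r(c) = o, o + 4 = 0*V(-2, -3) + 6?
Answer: -17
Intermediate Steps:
w(R, F) = 4 - F
V(D, L) = D*L
o = 2 (o = -4 + (0*(-2*(-3)) + 6) = -4 + (0*6 + 6) = -4 + (0 + 6) = -4 + 6 = 2)
r(c) = 2
-131 + 57*r(w(5, 2)) = -131 + 57*2 = -131 + 114 = -17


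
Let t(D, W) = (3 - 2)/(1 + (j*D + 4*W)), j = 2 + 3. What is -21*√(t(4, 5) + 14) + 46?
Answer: 46 - 105*√943/41 ≈ -32.643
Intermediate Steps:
j = 5
t(D, W) = 1/(1 + 4*W + 5*D) (t(D, W) = (3 - 2)/(1 + (5*D + 4*W)) = 1/(1 + (4*W + 5*D)) = 1/(1 + 4*W + 5*D))
-21*√(t(4, 5) + 14) + 46 = -21*√(1/(1 + 4*5 + 5*4) + 14) + 46 = -21*√(1/(1 + 20 + 20) + 14) + 46 = -21*√(1/41 + 14) + 46 = -105*√943/41 + 46 = 46 - 105*√943/41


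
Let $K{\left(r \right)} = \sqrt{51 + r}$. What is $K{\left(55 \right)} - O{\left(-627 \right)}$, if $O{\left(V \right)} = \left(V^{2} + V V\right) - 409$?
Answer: $-785849 + \sqrt{106} \approx -7.8584 \cdot 10^{5}$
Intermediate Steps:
$O{\left(V \right)} = -409 + 2 V^{2}$ ($O{\left(V \right)} = \left(V^{2} + V^{2}\right) - 409 = 2 V^{2} - 409 = -409 + 2 V^{2}$)
$K{\left(55 \right)} - O{\left(-627 \right)} = \sqrt{51 + 55} - \left(-409 + 2 \left(-627\right)^{2}\right) = \sqrt{106} - \left(-409 + 2 \cdot 393129\right) = \sqrt{106} - \left(-409 + 786258\right) = \sqrt{106} - 785849 = -785849 + \sqrt{106}$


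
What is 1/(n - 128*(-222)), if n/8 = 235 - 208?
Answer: 1/28632 ≈ 3.4926e-5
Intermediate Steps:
n = 216 (n = 8*(235 - 208) = 8*27 = 216)
1/(n - 128*(-222)) = 1/(216 - 128*(-222)) = 1/(216 + 28416) = 1/28632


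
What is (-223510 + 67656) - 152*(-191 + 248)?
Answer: -164518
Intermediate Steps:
(-223510 + 67656) - 152*(-191 + 248) = -155854 - 152*57 = -155854 - 8664 = -164518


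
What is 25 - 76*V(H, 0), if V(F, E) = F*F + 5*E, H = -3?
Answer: -659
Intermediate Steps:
V(F, E) = F² + 5*E
25 - 76*V(H, 0) = 25 - 76*((-3)² + 5*0) = 25 - 76*(9 + 0) = 25 - 76*9 = 25 - 684 = -659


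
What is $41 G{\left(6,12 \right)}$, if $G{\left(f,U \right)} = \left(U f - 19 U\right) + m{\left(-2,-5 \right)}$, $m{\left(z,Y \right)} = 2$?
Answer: $-6314$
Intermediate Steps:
$G{\left(f,U \right)} = 2 - 19 U + U f$ ($G{\left(f,U \right)} = \left(U f - 19 U\right) + 2 = \left(- 19 U + U f\right) + 2 = 2 - 19 U + U f$)
$41 G{\left(6,12 \right)} = 41 \left(2 - 228 + 12 \cdot 6\right) = 41 \left(2 - 228 + 72\right) = 41 \left(-154\right) = -6314$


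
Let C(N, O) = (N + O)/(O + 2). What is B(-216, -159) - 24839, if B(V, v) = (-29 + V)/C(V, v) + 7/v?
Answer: -33047643/1325 ≈ -24942.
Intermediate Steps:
C(N, O) = (N + O)/(2 + O)
B(V, v) = 7/v + (-29 + V)*(2 + v)/(V + v) (B(V, v) = (-29 + V)/(((V + v)/(2 + v))) + 7/v = (-29 + V)*((2 + v)/(V + v)) + 7/v = (-29 + V)*(2 + v)/(V + v) + 7/v = 7/v + (-29 + V)*(2 + v)/(V + v))
B(-216, -159) - 24839 = (7*(-216) + 7*(-159) - 159*(-58 - 29*(-159) - 216*(2 - 159)))/((-159)*(-216 - 159)) - 24839 = -1/159*(-1512 - 1113 - 159*(-58 + 4611 - 216*(-157)))/(-375) - 24839 = -1/159*(-1/375)*(-1512 - 1113 - 159*(-58 + 4611 + 33912)) - 24839 = -1/159*(-1/375)*(-1512 - 1113 - 159*38465) - 24839 = -1/159*(-1/375)*(-1512 - 1113 - 6115935) - 24839 = -1/159*(-1/375)*(-6118560) - 24839 = -135968/1325 - 24839 = -33047643/1325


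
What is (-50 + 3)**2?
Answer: 2209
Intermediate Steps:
(-50 + 3)**2 = (-47)**2 = 2209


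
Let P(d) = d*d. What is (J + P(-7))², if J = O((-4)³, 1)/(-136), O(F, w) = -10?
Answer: 11135569/4624 ≈ 2408.2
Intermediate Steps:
J = 5/68 (J = -10/(-136) = -10*(-1/136) = 5/68 ≈ 0.073529)
P(d) = d²
(J + P(-7))² = (5/68 + (-7)²)² = (5/68 + 49)² = (3337/68)² = 11135569/4624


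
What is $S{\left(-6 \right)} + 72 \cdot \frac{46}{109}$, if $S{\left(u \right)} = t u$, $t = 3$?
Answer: $\frac{1350}{109} \approx 12.385$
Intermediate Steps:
$S{\left(u \right)} = 3 u$
$S{\left(-6 \right)} + 72 \cdot \frac{46}{109} = 3 \left(-6\right) + 72 \cdot \frac{46}{109} = -18 + 72 \cdot 46 \cdot \frac{1}{109} = -18 + 72 \cdot \frac{46}{109} = -18 + \frac{3312}{109} = \frac{1350}{109}$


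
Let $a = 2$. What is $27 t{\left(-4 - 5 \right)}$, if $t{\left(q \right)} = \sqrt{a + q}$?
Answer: $27 i \sqrt{7} \approx 71.435 i$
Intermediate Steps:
$t{\left(q \right)} = \sqrt{2 + q}$
$27 t{\left(-4 - 5 \right)} = 27 \sqrt{2 - 9} = 27 \sqrt{-7} = 27 i \sqrt{7}$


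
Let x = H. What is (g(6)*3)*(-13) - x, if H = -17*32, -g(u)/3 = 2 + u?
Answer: 1480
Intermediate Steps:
g(u) = -6 - 3*u (g(u) = -3*(2 + u) = -6 - 3*u)
H = -544
x = -544
(g(6)*3)*(-13) - x = ((-6 - 3*6)*3)*(-13) - 1*(-544) = ((-6 - 18)*3)*(-13) + 544 = -24*3*(-13) + 544 = -72*(-13) + 544 = 936 + 544 = 1480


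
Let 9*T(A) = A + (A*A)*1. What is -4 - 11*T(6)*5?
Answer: -782/3 ≈ -260.67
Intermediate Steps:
T(A) = A/9 + A²/9 (T(A) = (A + (A*A)*1)/9 = (A + A²*1)/9 = (A + A²)/9 = A/9 + A²/9)
-4 - 11*T(6)*5 = -4 - 11*(⅑)*6*(1 + 6)*5 = -4 - 11*(⅑)*6*7*5 = -4 - 154*5/3 = -4 - 11*70/3 = -4 - 770/3 = -782/3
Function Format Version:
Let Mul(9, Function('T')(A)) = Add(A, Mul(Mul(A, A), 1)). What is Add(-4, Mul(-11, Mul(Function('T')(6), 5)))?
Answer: Rational(-782, 3) ≈ -260.67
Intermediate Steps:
Function('T')(A) = Add(Mul(Rational(1, 9), A), Mul(Rational(1, 9), Pow(A, 2))) (Function('T')(A) = Mul(Rational(1, 9), Add(A, Mul(Mul(A, A), 1))) = Mul(Rational(1, 9), Add(A, Mul(Pow(A, 2), 1))) = Mul(Rational(1, 9), Add(A, Pow(A, 2))) = Add(Mul(Rational(1, 9), A), Mul(Rational(1, 9), Pow(A, 2))))
Add(-4, Mul(-11, Mul(Function('T')(6), 5))) = Add(-4, Mul(-11, Mul(Mul(Rational(1, 9), 6, Add(1, 6)), 5))) = Add(-4, Mul(-11, Mul(Mul(Rational(1, 9), 6, 7), 5))) = Add(-4, Mul(-11, Mul(Rational(14, 3), 5))) = Add(-4, Mul(-11, Rational(70, 3))) = Add(-4, Rational(-770, 3)) = Rational(-782, 3)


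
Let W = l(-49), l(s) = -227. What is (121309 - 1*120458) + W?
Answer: 624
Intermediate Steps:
W = -227
(121309 - 1*120458) + W = (121309 - 1*120458) - 227 = (121309 - 120458) - 227 = 851 - 227 = 624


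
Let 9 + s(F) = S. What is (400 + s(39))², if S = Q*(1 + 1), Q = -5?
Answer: 145161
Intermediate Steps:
S = -10 (S = -5*(1 + 1) = -5*2 = -10)
s(F) = -19 (s(F) = -9 - 10 = -19)
(400 + s(39))² = (400 - 19)² = 381² = 145161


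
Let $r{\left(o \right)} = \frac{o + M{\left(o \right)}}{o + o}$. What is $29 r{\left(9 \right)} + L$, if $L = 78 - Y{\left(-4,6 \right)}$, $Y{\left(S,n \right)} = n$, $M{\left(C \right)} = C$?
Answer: $101$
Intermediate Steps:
$L = 72$ ($L = 78 - 6 = 72$)
$r{\left(o \right)} = 1$ ($r{\left(o \right)} = \frac{o + o}{o + o} = \frac{2 o}{2 o} = 2 o \frac{1}{2 o} = 1$)
$29 r{\left(9 \right)} + L = 29 \cdot 1 + 72 = 29 + 72 = 101$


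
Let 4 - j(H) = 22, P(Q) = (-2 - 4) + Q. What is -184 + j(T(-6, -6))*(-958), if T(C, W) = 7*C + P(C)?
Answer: 17060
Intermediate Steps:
P(Q) = -6 + Q
T(C, W) = -6 + 8*C (T(C, W) = 7*C + (-6 + C) = -6 + 8*C)
j(H) = -18 (j(H) = 4 - 1*22 = 4 - 22 = -18)
-184 + j(T(-6, -6))*(-958) = -184 - 18*(-958) = -184 + 17244 = 17060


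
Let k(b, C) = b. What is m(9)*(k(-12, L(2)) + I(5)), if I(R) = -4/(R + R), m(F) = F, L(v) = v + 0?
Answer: -558/5 ≈ -111.60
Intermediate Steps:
L(v) = v
I(R) = -2/R (I(R) = -4*1/(2*R) = -2/R)
m(9)*(k(-12, L(2)) + I(5)) = 9*(-12 - 2/5) = 9*(-62/5) = -558/5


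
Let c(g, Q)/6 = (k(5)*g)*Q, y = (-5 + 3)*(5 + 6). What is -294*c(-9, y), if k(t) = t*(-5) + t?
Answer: 6985440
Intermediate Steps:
k(t) = -4*t (k(t) = -5*t + t = -4*t)
y = -22 (y = -2*11 = -22)
c(g, Q) = -120*Q*g (c(g, Q) = 6*(((-4*5)*g)*Q) = 6*((-20*g)*Q) = 6*(-20*Q*g) = -120*Q*g)
-294*c(-9, y) = -(-35280)*(-22)*(-9) = -294*(-23760) = 6985440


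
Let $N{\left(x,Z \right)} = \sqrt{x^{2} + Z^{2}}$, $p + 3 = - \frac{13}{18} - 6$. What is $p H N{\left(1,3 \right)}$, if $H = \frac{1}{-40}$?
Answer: $\frac{35 \sqrt{10}}{144} \approx 0.76861$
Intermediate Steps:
$H = - \frac{1}{40} \approx -0.025$
$p = - \frac{175}{18}$ ($p = -3 - \left(6 + \frac{13}{18}\right) = -3 - \frac{121}{18} = - \frac{175}{18} \approx -9.7222$)
$N{\left(x,Z \right)} = \sqrt{Z^{2} + x^{2}}$
$p H N{\left(1,3 \right)} = \left(- \frac{175}{18}\right) \left(- \frac{1}{40}\right) \sqrt{3^{2} + 1^{2}} = \frac{35 \sqrt{9 + 1}}{144} = \frac{35 \sqrt{10}}{144}$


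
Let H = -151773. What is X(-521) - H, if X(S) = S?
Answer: 151252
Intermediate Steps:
X(-521) - H = -521 - 1*(-151773) = -521 + 151773 = 151252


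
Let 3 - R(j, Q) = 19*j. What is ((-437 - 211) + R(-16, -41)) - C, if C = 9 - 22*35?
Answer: 420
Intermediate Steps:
R(j, Q) = 3 - 19*j
C = -761 (C = 9 - 770 = -761)
((-437 - 211) + R(-16, -41)) - C = ((-437 - 211) + (3 - 19*(-16))) - 1*(-761) = (-648 + (3 + 304)) + 761 = (-648 + 307) + 761 = -341 + 761 = 420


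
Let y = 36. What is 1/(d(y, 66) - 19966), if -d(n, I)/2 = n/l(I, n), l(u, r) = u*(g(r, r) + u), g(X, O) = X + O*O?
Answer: -2563/51172860 ≈ -5.0085e-5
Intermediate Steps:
g(X, O) = X + O²
l(u, r) = u*(r + u + r²) (l(u, r) = u*((r + r²) + u) = u*(r + u + r²))
d(n, I) = -2*n/(I*(I + n + n²)) (d(n, I) = -2*n/(I*(n + I + n²)) = -2*n/(I*(I + n + n²)))
1/(d(y, 66) - 19966) = 1/(-2*36/(66*(66 + 36 + 36²)) - 19966) = 1/(-2*36*1/66/(66 + 36 + 1296) - 19966) = 1/(-2*36*1/66/1398 - 19966) = 1/(-2*36*1/66*1/1398 - 19966) = 1/(-2/2563 - 19966) = 1/(-51172860/2563) = -2563/51172860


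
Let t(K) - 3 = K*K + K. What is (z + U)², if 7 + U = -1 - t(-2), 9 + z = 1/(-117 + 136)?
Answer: 173889/361 ≈ 481.69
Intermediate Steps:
z = -170/19 (z = -9 + 1/(-117 + 136) = -9 + 1/19 = -170/19 ≈ -8.9474)
t(K) = 3 + K + K² (t(K) = 3 + (K*K + K) = 3 + (K² + K) = 3 + (K + K²) = 3 + K + K²)
U = -13 (U = -7 + (-1 - (3 - 2 + (-2)²)) = -7 + (-1 - (3 - 2 + 4)) = -7 + (-1 - 1*5) = -7 + (-1 - 5) = -7 - 6 = -13)
(z + U)² = (-170/19 - 13)² = (-417/19)² = 173889/361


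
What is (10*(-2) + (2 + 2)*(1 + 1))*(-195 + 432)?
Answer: -2844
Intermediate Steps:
(10*(-2) + (2 + 2)*(1 + 1))*(-195 + 432) = (-20 + 4*2)*237 = (-20 + 8)*237 = -12*237 = -2844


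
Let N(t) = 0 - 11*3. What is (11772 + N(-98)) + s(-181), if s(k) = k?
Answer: 11558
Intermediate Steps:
N(t) = -33 (N(t) = 0 - 1*33 = 0 - 33 = -33)
(11772 + N(-98)) + s(-181) = (11772 - 33) - 181 = 11739 - 181 = 11558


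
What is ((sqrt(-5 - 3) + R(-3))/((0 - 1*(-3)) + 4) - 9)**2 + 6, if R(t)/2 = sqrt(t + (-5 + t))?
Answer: 6 + (-63 + 2*I*sqrt(2) + 2*I*sqrt(11))**2/49 ≈ 85.173 - 24.33*I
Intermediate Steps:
R(t) = 2*sqrt(-5 + 2*t) (R(t) = 2*sqrt(t + (-5 + t)) = 2*sqrt(-5 + 2*t))
((sqrt(-5 - 3) + R(-3))/((0 - 1*(-3)) + 4) - 9)**2 + 6 = ((sqrt(-5 - 3) + 2*sqrt(-5 + 2*(-3)))/((0 - 1*(-3)) + 4) - 9)**2 + 6 = ((sqrt(-8) + 2*sqrt(-5 - 6))/((0 + 3) + 4) - 9)**2 + 6 = ((2*I*sqrt(2) + 2*sqrt(-11))/(3 + 4) - 9)**2 + 6 = ((2*I*sqrt(2) + 2*(I*sqrt(11)))/7 - 9)**2 + 6 = ((2*I*sqrt(2) + 2*I*sqrt(11))*(1/7) - 9)**2 + 6 = ((2*I*sqrt(2)/7 + 2*I*sqrt(11)/7) - 9)**2 + 6 = (-9 + 2*I*sqrt(2)/7 + 2*I*sqrt(11)/7)**2 + 6 = 6 + (-9 + 2*I*sqrt(2)/7 + 2*I*sqrt(11)/7)**2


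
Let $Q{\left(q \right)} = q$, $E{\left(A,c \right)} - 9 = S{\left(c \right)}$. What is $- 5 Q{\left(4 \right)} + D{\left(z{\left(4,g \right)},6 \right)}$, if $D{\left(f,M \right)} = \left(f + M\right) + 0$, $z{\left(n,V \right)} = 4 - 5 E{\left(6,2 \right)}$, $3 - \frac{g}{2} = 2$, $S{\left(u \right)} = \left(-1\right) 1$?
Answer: $-50$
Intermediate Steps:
$S{\left(u \right)} = -1$
$E{\left(A,c \right)} = 8$ ($E{\left(A,c \right)} = 9 - 1 = 8$)
$g = 2$ ($g = 6 - 4 = 2$)
$z{\left(n,V \right)} = -36$ ($z{\left(n,V \right)} = 4 - 40 = -36$)
$D{\left(f,M \right)} = M + f$ ($D{\left(f,M \right)} = \left(M + f\right) + 0 = M + f$)
$- 5 Q{\left(4 \right)} + D{\left(z{\left(4,g \right)},6 \right)} = \left(-5\right) 4 + \left(6 - 36\right) = -20 - 30 = -50$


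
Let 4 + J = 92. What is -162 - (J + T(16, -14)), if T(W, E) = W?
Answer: -266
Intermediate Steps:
J = 88 (J = -4 + 92 = 88)
-162 - (J + T(16, -14)) = -162 - (88 + 16) = -162 - 1*104 = -162 - 104 = -266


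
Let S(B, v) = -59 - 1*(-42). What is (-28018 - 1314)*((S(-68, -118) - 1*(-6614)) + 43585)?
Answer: -1471938424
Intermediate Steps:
S(B, v) = -17 (S(B, v) = -59 + 42 = -17)
(-28018 - 1314)*((S(-68, -118) - 1*(-6614)) + 43585) = (-28018 - 1314)*((-17 - 1*(-6614)) + 43585) = -29332*((-17 + 6614) + 43585) = -29332*(6597 + 43585) = -29332*50182 = -1471938424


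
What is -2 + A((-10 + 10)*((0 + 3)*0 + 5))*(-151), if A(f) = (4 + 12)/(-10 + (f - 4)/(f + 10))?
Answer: 2994/13 ≈ 230.31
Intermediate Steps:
A(f) = 16/(-10 + (-4 + f)/(10 + f))
-2 + A((-10 + 10)*((0 + 3)*0 + 5))*(-151) = -2 + (16*(-10 - (-10 + 10)*((0 + 3)*0 + 5))/(104 + 9*((-10 + 10)*((0 + 3)*0 + 5))))*(-151) = -2 + (16*(-10 - 0*(3*0 + 5))/(104 + 9*(0*(3*0 + 5))))*(-151) = -2 + (16*(-10 - 0*(0 + 5))/(104 + 9*(0*(0 + 5))))*(-151) = -2 + (16*(-10 - 0*5)/(104 + 9*(0*5)))*(-151) = -2 + (16*(-10 - 1*0)/(104 + 9*0))*(-151) = -2 + (16*(-10 + 0)/(104 + 0))*(-151) = -2 + (16*(-10)/104)*(-151) = -2 + (16*(1/104)*(-10))*(-151) = -2 - 20/13*(-151) = -2 + 3020/13 = 2994/13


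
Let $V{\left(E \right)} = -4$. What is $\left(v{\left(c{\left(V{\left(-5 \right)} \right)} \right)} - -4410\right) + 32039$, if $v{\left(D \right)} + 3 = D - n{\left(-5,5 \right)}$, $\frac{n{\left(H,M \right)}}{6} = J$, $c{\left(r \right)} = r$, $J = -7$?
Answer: $36484$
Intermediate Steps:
$n{\left(H,M \right)} = -42$ ($n{\left(H,M \right)} = 6 \left(-7\right) = -42$)
$v{\left(D \right)} = 39 + D$ ($v{\left(D \right)} = -3 + \left(D - -42\right) = -3 + \left(D + 42\right) = -3 + \left(42 + D\right) = 39 + D$)
$\left(v{\left(c{\left(V{\left(-5 \right)} \right)} \right)} - -4410\right) + 32039 = \left(\left(39 - 4\right) - -4410\right) + 32039 = \left(35 + 4410\right) + 32039 = 4445 + 32039 = 36484$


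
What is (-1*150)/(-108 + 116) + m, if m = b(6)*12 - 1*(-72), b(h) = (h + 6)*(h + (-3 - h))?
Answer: -1515/4 ≈ -378.75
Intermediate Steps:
b(h) = -18 - 3*h (b(h) = (6 + h)*(-3) = -18 - 3*h)
m = -360 (m = (-18 - 3*6)*12 - 1*(-72) = (-18 - 18)*12 + 72 = -36*12 + 72 = -432 + 72 = -360)
(-1*150)/(-108 + 116) + m = (-1*150)/(-108 + 116) - 360 = -150/8 - 360 = (⅛)*(-150) - 360 = -75/4 - 360 = -1515/4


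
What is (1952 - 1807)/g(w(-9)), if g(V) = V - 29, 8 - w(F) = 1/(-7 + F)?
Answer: -464/67 ≈ -6.9254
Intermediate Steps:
w(F) = 8 - 1/(-7 + F)
g(V) = -29 + V
(1952 - 1807)/g(w(-9)) = (1952 - 1807)/(-29 + (-57 + 8*(-9))/(-7 - 9)) = 145/(-29 + (-57 - 72)/(-16)) = 145/(-29 - 1/16*(-129)) = 145/(-29 + 129/16) = 145/(-335/16) = 145*(-16/335) = -464/67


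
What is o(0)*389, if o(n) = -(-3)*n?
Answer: 0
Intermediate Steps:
o(n) = 3*n
o(0)*389 = (3*0)*389 = 0*389 = 0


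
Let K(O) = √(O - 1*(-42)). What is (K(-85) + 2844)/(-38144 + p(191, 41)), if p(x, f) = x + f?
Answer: -711/9478 - I*√43/37912 ≈ -0.075016 - 0.00017296*I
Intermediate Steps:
K(O) = √(42 + O) (K(O) = √(O + 42) = √(42 + O))
p(x, f) = f + x
(K(-85) + 2844)/(-38144 + p(191, 41)) = (√(42 - 85) + 2844)/(-38144 + (41 + 191)) = (√(-43) + 2844)/(-38144 + 232) = (I*√43 + 2844)/(-37912) = (2844 + I*√43)*(-1/37912) = -711/9478 - I*√43/37912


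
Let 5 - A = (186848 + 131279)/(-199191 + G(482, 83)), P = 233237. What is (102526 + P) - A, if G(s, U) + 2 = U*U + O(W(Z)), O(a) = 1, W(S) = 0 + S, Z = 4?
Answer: 64566952547/192303 ≈ 3.3576e+5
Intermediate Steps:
W(S) = S
G(s, U) = -1 + U**2 (G(s, U) = -2 + (U*U + 1) = -2 + (U**2 + 1) = -2 + (1 + U**2) = -1 + U**2)
A = 1279642/192303 (A = 5 - (186848 + 131279)/(-199191 + (-1 + 83**2)) = 5 - 318127/(-199191 + (-1 + 6889)) = 5 - 318127/(-199191 + 6888) = 5 - 318127/(-192303) = 5 - 318127*(-1)/192303 = 5 - 1*(-318127/192303) = 5 + 318127/192303 = 1279642/192303 ≈ 6.6543)
(102526 + P) - A = (102526 + 233237) - 1*1279642/192303 = 335763 - 1279642/192303 = 64566952547/192303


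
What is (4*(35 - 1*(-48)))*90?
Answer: 29880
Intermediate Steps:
(4*(35 - 1*(-48)))*90 = (4*(35 + 48))*90 = (4*83)*90 = 332*90 = 29880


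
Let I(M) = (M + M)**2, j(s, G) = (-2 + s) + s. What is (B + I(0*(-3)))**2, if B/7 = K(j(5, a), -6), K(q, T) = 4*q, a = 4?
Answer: 50176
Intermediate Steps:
j(s, G) = -2 + 2*s
B = 224 (B = 7*(4*(-2 + 2*5)) = 7*(4*(-2 + 10)) = 7*(4*8) = 7*32 = 224)
I(M) = 4*M**2 (I(M) = (2*M)**2 = 4*M**2)
(B + I(0*(-3)))**2 = (224 + 4*(0*(-3))**2)**2 = (224 + 4*0**2)**2 = (224 + 4*0)**2 = (224 + 0)**2 = 224**2 = 50176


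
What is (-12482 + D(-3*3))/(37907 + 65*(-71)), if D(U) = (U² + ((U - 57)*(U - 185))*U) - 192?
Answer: -127829/33292 ≈ -3.8396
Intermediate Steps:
D(U) = -192 + U² + U*(-185 + U)*(-57 + U) (D(U) = (U² + ((-57 + U)*(-185 + U))*U) - 192 = (U² + ((-185 + U)*(-57 + U))*U) - 192 = (U² + U*(-185 + U)*(-57 + U)) - 192 = -192 + U² + U*(-185 + U)*(-57 + U))
(-12482 + D(-3*3))/(37907 + 65*(-71)) = (-12482 + (-192 + (-3*3)³ - 241*(-3*3)² + 10545*(-3*3)))/(37907 + 65*(-71)) = (-12482 + (-192 + (-9)³ - 241*(-9)² + 10545*(-9)))/(37907 - 4615) = (-12482 + (-192 - 729 - 241*81 - 94905))/33292 = (-12482 + (-192 - 729 - 19521 - 94905))*(1/33292) = (-12482 - 115347)*(1/33292) = -127829*1/33292 = -127829/33292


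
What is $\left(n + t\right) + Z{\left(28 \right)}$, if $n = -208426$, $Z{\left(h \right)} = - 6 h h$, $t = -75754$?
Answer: $-288884$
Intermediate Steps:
$Z{\left(h \right)} = - 6 h^{2}$
$\left(n + t\right) + Z{\left(28 \right)} = \left(-208426 - 75754\right) - 6 \cdot 28^{2} = -284180 - 4704 = -288884$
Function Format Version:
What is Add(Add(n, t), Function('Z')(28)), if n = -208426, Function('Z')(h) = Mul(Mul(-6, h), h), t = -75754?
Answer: -288884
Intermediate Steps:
Function('Z')(h) = Mul(-6, Pow(h, 2))
Add(Add(n, t), Function('Z')(28)) = Add(Add(-208426, -75754), Mul(-6, Pow(28, 2))) = Add(-284180, Mul(-6, 784)) = Add(-284180, -4704) = -288884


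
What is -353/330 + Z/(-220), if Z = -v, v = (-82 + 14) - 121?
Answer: -1273/660 ≈ -1.9288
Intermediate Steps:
v = -189 (v = -68 - 121 = -189)
Z = 189 (Z = -1*(-189) = 189)
-353/330 + Z/(-220) = -353/330 + 189/(-220) = -353*1/330 + 189*(-1/220) = -353/330 - 189/220 = -1273/660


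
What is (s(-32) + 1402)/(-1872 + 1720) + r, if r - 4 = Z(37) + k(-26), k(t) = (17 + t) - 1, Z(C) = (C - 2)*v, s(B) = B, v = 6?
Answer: 14819/76 ≈ 194.99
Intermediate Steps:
Z(C) = -12 + 6*C (Z(C) = (C - 2)*6 = (-2 + C)*6 = -12 + 6*C)
k(t) = 16 + t
r = 204 (r = 4 + ((-12 + 6*37) + (16 - 26)) = 4 + ((-12 + 222) - 10) = 4 + (210 - 10) = 4 + 200 = 204)
(s(-32) + 1402)/(-1872 + 1720) + r = (-32 + 1402)/(-1872 + 1720) + 204 = 1370/(-152) + 204 = 1370*(-1/152) + 204 = -685/76 + 204 = 14819/76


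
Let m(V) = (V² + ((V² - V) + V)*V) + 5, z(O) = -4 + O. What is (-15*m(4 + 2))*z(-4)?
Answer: 30840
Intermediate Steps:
m(V) = 5 + V² + V³ (m(V) = (V² + V²*V) + 5 = (V² + V³) + 5 = 5 + V² + V³)
(-15*m(4 + 2))*z(-4) = (-15*(5 + (4 + 2)² + (4 + 2)³))*(-4 - 4) = -15*(5 + 6² + 6³)*(-8) = -15*(5 + 36 + 216)*(-8) = -15*257*(-8) = -3855*(-8) = 30840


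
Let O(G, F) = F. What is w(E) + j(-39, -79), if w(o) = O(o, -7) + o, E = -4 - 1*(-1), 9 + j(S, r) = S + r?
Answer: -137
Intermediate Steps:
j(S, r) = -9 + S + r (j(S, r) = -9 + (S + r) = -9 + S + r)
E = -3 (E = -4 + 1 = -3)
w(o) = -7 + o
w(E) + j(-39, -79) = (-7 - 3) + (-9 - 39 - 79) = -10 - 127 = -137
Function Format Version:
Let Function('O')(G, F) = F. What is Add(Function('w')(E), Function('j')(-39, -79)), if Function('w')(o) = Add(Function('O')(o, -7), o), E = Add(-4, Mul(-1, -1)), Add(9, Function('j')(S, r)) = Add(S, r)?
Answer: -137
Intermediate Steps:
Function('j')(S, r) = Add(-9, S, r) (Function('j')(S, r) = Add(-9, Add(S, r)) = Add(-9, S, r))
E = -3 (E = Add(-4, 1) = -3)
Function('w')(o) = Add(-7, o)
Add(Function('w')(E), Function('j')(-39, -79)) = Add(Add(-7, -3), Add(-9, -39, -79)) = Add(-10, -127) = -137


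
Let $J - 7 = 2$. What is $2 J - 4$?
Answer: $14$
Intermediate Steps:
$J = 9$ ($J = 7 + 2 = 9$)
$2 J - 4 = 2 \cdot 9 - 4 = 18 + \left(-4 + 0\right) = 18 - 4 = 14$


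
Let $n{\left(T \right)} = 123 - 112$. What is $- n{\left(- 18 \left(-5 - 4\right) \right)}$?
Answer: $-11$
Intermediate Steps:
$n{\left(T \right)} = 11$ ($n{\left(T \right)} = 123 - 112 = 11$)
$- n{\left(- 18 \left(-5 - 4\right) \right)} = \left(-1\right) 11 = -11$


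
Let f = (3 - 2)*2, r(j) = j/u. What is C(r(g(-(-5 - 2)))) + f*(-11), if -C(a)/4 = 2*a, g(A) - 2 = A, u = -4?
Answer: -4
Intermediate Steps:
g(A) = 2 + A
r(j) = -j/4 (r(j) = j/(-4) = j*(-¼) = -j/4)
C(a) = -8*a
f = 2 (f = 1*2 = 2)
C(r(g(-(-5 - 2)))) + f*(-11) = -(-2)*(2 - (-5 - 2)) + 2*(-11) = -(-2)*(2 - 1*(-7)) - 22 = -(-2)*(2 + 7) - 22 = -(-2)*9 - 22 = -8*(-9/4) - 22 = 18 - 22 = -4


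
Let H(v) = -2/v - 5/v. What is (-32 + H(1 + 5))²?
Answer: 39601/36 ≈ 1100.0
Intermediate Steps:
H(v) = -7/v
(-32 + H(1 + 5))² = (-32 - 7/(1 + 5))² = (-32 - 7/6)² = (-199/6)² = 39601/36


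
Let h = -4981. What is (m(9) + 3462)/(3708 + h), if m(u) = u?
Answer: -3471/1273 ≈ -2.7266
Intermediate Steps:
(m(9) + 3462)/(3708 + h) = (9 + 3462)/(3708 - 4981) = 3471/(-1273) = 3471*(-1/1273) = -3471/1273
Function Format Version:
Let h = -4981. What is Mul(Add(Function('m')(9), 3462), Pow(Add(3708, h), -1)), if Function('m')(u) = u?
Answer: Rational(-3471, 1273) ≈ -2.7266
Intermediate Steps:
Mul(Add(Function('m')(9), 3462), Pow(Add(3708, h), -1)) = Mul(Add(9, 3462), Pow(Add(3708, -4981), -1)) = Mul(3471, Pow(-1273, -1)) = Mul(3471, Rational(-1, 1273)) = Rational(-3471, 1273)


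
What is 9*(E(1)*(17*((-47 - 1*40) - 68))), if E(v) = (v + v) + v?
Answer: -71145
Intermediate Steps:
E(v) = 3*v (E(v) = 2*v + v = 3*v)
9*(E(1)*(17*((-47 - 1*40) - 68))) = 9*((3*1)*(17*((-47 - 1*40) - 68))) = 9*(3*(17*((-47 - 40) - 68))) = 9*(3*(17*(-87 - 68))) = 9*(3*(17*(-155))) = 9*(3*(-2635)) = 9*(-7905) = -71145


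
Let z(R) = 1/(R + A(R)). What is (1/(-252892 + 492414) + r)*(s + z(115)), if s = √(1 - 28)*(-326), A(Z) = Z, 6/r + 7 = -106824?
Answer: -1330301/5885326199860 + 650517189*I*√3/12794187391 ≈ -2.2604e-7 + 0.088066*I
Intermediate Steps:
r = -6/106831 (r = 6/(-7 - 106824) = 6/(-106831) = 6*(-1/106831) = -6/106831 ≈ -5.6163e-5)
s = -978*I*√3 (s = √(-27)*(-326) = (3*I*√3)*(-326) = -978*I*√3 ≈ -1693.9*I)
z(R) = 1/(2*R) (z(R) = 1/(R + R) = 1/(2*R))
(1/(-252892 + 492414) + r)*(s + z(115)) = (1/(-252892 + 492414) - 6/106831)*(-978*I*√3 + (½)/115) = (1/239522 - 6/106831)*(-978*I*√3 + (½)*(1/115)) = (1/239522 - 6/106831)*(-978*I*√3 + 1/230) = -1330301*(1/230 - 978*I*√3)/25588374782 = -1330301/5885326199860 + 650517189*I*√3/12794187391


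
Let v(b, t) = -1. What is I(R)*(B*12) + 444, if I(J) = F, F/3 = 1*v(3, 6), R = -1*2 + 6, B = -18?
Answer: 1092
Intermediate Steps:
R = 4 (R = -2 + 6 = 4)
F = -3 (F = 3*(1*(-1)) = 3*(-1) = -3)
I(J) = -3
I(R)*(B*12) + 444 = -(-54)*12 + 444 = -3*(-216) + 444 = 648 + 444 = 1092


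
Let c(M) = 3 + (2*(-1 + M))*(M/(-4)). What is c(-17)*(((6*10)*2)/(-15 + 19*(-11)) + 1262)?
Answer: -2649075/14 ≈ -1.8922e+5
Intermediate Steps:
c(M) = 3 - M*(-2 + 2*M)/4 (c(M) = 3 + (-2 + 2*M)*(M*(-1/4)) = 3 + (-2 + 2*M)*(-M/4) = 3 - M*(-2 + 2*M)/4)
c(-17)*(((6*10)*2)/(-15 + 19*(-11)) + 1262) = (3 + (1/2)*(-17) - 1/2*(-17)**2)*(((6*10)*2)/(-15 + 19*(-11)) + 1262) = (3 - 17/2 - 1/2*289)*((60*2)/(-15 - 209) + 1262) = (3 - 17/2 - 289/2)*(120/(-224) + 1262) = -150*(120*(-1/224) + 1262) = -150*(-15/28 + 1262) = -150*35321/28 = -2649075/14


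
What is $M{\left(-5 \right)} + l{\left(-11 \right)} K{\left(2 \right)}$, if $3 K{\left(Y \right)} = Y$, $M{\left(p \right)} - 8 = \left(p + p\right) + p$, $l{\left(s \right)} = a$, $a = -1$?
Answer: $- \frac{23}{3} \approx -7.6667$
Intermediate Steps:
$l{\left(s \right)} = -1$
$M{\left(p \right)} = 8 + 3 p$ ($M{\left(p \right)} = 8 + \left(\left(p + p\right) + p\right) = 8 + \left(2 p + p\right) = 8 + 3 p$)
$K{\left(Y \right)} = \frac{Y}{3}$
$M{\left(-5 \right)} + l{\left(-11 \right)} K{\left(2 \right)} = \left(8 + 3 \left(-5\right)\right) - \frac{1}{3} \cdot 2 = \left(8 - 15\right) - \frac{2}{3} = -7 - \frac{2}{3} = - \frac{23}{3}$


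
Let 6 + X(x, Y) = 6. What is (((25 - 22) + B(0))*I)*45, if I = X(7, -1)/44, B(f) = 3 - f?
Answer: 0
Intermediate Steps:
X(x, Y) = 0 (X(x, Y) = -6 + 6 = 0)
I = 0 (I = 0/44 = 0*(1/44) = 0)
(((25 - 22) + B(0))*I)*45 = (((25 - 22) + (3 - 1*0))*0)*45 = ((3 + (3 + 0))*0)*45 = ((3 + 3)*0)*45 = (6*0)*45 = 0*45 = 0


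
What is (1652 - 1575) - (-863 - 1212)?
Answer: 2152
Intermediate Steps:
(1652 - 1575) - (-863 - 1212) = 77 - 1*(-2075) = 77 + 2075 = 2152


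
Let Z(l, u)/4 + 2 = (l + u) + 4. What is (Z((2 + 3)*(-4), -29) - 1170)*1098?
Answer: -1491084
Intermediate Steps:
Z(l, u) = 8 + 4*l + 4*u (Z(l, u) = -8 + 4*((l + u) + 4) = -8 + 4*(4 + l + u) = -8 + (16 + 4*l + 4*u) = 8 + 4*l + 4*u)
(Z((2 + 3)*(-4), -29) - 1170)*1098 = ((8 + 4*((2 + 3)*(-4)) + 4*(-29)) - 1170)*1098 = ((8 + 4*(5*(-4)) - 116) - 1170)*1098 = ((8 + 4*(-20) - 116) - 1170)*1098 = ((8 - 80 - 116) - 1170)*1098 = (-188 - 1170)*1098 = -1358*1098 = -1491084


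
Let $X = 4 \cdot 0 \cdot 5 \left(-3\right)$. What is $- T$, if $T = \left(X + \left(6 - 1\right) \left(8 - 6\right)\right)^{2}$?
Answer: $-100$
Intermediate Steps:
$X = 0$ ($X = 0 \cdot 5 \left(-3\right) = 0 \left(-3\right) = 0$)
$T = 100$ ($T = \left(0 + \left(6 - 1\right) \left(8 - 6\right)\right)^{2} = \left(0 + 5 \cdot 2\right)^{2} = \left(0 + 10\right)^{2} = 10^{2} = 100$)
$- T = \left(-1\right) 100 = -100$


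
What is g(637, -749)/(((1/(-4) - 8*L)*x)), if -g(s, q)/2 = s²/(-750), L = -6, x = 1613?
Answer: 1623076/115531125 ≈ 0.014049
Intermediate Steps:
g(s, q) = s²/375 (g(s, q) = -2*s²/(-750) = -2*s²*(-1)/750 = -(-1)*s²/375 = s²/375)
g(637, -749)/(((1/(-4) - 8*L)*x)) = ((1/375)*637²)/(((1/(-4) - 8*(-6))*1613)) = ((1/375)*405769)/(((-¼ + 48)*1613)) = 405769/(375*(((191/4)*1613))) = 405769/(375*(308083/4)) = (405769/375)*(4/308083) = 1623076/115531125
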